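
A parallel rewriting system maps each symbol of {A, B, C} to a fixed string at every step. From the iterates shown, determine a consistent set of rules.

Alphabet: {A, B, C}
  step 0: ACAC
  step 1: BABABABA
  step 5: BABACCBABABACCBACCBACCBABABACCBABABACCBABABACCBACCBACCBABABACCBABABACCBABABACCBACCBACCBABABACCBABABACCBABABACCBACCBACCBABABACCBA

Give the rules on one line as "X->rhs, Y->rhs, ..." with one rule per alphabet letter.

  step 0 ⇒ step 1: ACAC ⇒ BA·BA·BA·BA
    A ↦ BA
    C ↦ BA
    B ↦ CC  (constrained at step 1)

A->BA, B->CC, C->BA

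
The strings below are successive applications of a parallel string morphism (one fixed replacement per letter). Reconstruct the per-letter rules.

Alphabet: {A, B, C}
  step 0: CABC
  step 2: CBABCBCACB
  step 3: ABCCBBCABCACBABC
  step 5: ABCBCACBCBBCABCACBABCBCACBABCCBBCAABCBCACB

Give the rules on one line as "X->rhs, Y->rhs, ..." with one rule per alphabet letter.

A->CB, B->BC, C->A

  step 2 ⇒ step 3: CBABCBCACB ⇒ A·BC·CB·BC·A·BC·A·CB·A·BC
    A ↦ CB
    B ↦ BC
    C ↦ A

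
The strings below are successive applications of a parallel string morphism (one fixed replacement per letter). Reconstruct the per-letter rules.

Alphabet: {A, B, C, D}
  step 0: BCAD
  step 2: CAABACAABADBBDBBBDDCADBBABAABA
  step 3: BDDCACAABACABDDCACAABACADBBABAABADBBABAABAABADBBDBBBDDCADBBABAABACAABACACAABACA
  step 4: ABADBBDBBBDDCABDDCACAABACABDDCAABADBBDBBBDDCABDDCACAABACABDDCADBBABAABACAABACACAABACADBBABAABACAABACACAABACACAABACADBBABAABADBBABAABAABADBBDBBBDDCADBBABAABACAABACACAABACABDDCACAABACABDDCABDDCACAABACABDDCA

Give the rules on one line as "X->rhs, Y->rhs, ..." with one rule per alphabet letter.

  step 3 ⇒ step 4: BDDCACAABACABDDCACAABACADBBABAABADBBABAABAABADBBDBBBDDCADBBABAABACAABACACAABACA ⇒ ABA·DBB·DBB·BDD·CA·BDD·CA·CA·ABA·CA·BDD·CA·ABA·DBB·DBB·BDD·CA·BDD·CA·CA·ABA·CA·BDD·CA·DBB·ABA·ABA·CA·ABA·CA·CA·ABA·CA·DBB·ABA·ABA·CA·ABA·CA·CA·ABA·CA·CA·ABA·CA·DBB·ABA·ABA·DBB·ABA·ABA·ABA·DBB·DBB·BDD·CA·DBB·ABA·ABA·CA·ABA·CA·CA·ABA·CA·BDD·CA·CA·ABA·CA·BDD·CA·BDD·CA·CA·ABA·CA·BDD·CA
    A ↦ CA
    B ↦ ABA
    C ↦ BDD
    D ↦ DBB

A->CA, B->ABA, C->BDD, D->DBB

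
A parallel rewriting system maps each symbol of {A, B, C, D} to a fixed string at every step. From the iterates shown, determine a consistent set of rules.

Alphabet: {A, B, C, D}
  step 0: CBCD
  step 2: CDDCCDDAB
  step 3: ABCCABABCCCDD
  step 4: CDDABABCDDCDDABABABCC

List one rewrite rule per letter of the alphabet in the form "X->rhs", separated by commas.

  step 3 ⇒ step 4: ABCCABABCCCDD ⇒ CD·D·AB·AB·CD·D·CD·D·AB·AB·AB·C·C
    A ↦ CD
    B ↦ D
    C ↦ AB
    D ↦ C

A->CD, B->D, C->AB, D->C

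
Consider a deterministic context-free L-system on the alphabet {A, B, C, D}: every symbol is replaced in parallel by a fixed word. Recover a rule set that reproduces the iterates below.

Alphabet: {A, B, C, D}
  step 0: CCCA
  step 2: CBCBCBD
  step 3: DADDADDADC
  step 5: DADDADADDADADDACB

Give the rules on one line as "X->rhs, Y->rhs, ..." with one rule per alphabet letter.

  step 2 ⇒ step 3: CBCBCBD ⇒ DA·D·DA·D·DA·D·C
    B ↦ D
    C ↦ DA
    D ↦ C
    A ↦ B  (constrained at step 0)

A->B, B->D, C->DA, D->C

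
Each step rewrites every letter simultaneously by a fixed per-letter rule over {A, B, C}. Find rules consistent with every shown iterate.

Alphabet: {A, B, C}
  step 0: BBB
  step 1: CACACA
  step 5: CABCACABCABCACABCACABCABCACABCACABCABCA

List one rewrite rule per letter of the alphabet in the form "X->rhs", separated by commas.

A->B, B->CA, C->CA

  step 0 ⇒ step 1: BBB ⇒ CA·CA·CA
    B ↦ CA
    A ↦ B  (constrained at step 1)
    C ↦ CA  (constrained at step 1)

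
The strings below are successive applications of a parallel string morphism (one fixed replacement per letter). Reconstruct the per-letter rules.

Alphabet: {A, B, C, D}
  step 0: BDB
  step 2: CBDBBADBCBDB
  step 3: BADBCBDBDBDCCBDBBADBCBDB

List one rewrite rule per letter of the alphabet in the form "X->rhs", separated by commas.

A->DC, B->DB, C->BA, D->CB

  step 2 ⇒ step 3: CBDBBADBCBDB ⇒ BA·DB·CB·DB·DB·DC·CB·DB·BA·DB·CB·DB
    A ↦ DC
    B ↦ DB
    C ↦ BA
    D ↦ CB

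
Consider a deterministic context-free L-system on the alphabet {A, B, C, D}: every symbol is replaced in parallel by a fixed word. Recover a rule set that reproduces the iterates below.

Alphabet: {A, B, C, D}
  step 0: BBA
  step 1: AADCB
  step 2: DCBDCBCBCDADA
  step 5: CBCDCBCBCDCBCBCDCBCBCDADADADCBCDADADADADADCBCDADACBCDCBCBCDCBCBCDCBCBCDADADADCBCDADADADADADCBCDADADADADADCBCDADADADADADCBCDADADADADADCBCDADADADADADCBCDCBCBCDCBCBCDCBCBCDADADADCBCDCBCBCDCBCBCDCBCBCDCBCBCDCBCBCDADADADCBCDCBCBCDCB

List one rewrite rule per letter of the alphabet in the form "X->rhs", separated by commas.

  step 1 ⇒ step 2: AADCB ⇒ DCB·DCB·CBC·DAD·A
    A ↦ DCB
    B ↦ A
    C ↦ DAD
    D ↦ CBC

A->DCB, B->A, C->DAD, D->CBC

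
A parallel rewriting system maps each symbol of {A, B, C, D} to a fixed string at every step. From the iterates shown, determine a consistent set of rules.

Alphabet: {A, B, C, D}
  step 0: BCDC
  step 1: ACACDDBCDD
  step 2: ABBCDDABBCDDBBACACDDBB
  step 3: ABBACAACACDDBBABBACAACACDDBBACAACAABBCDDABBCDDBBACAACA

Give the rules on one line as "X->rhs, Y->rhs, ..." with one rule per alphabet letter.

  step 2 ⇒ step 3: ABBCDDABBCDDBBACACDDBB ⇒ ABB·ACA·ACA·CDD·B·B·ABB·ACA·ACA·CDD·B·B·ACA·ACA·ABB·CDD·ABB·CDD·B·B·ACA·ACA
    A ↦ ABB
    B ↦ ACA
    C ↦ CDD
    D ↦ B

A->ABB, B->ACA, C->CDD, D->B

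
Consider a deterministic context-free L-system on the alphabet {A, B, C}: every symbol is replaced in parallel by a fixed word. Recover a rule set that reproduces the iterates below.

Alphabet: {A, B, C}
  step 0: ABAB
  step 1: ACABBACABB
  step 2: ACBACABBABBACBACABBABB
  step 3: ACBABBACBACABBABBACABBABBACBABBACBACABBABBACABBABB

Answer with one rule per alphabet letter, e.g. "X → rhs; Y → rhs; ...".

  step 2 ⇒ step 3: ACBACABBABBACBACABBABB ⇒ AC·B·ABB·AC·B·AC·ABB·ABB·AC·ABB·ABB·AC·B·ABB·AC·B·AC·ABB·ABB·AC·ABB·ABB
    A ↦ AC
    B ↦ ABB
    C ↦ B

A->AC, B->ABB, C->B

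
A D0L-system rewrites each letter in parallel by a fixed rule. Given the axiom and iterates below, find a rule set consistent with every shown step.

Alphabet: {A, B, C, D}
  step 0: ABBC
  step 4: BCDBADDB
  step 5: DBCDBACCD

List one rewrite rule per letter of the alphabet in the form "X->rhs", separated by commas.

  step 4 ⇒ step 5: BCDBADDB ⇒ D·B·C·D·BA·C·C·D
    A ↦ BA
    B ↦ D
    C ↦ B
    D ↦ C

A->BA, B->D, C->B, D->C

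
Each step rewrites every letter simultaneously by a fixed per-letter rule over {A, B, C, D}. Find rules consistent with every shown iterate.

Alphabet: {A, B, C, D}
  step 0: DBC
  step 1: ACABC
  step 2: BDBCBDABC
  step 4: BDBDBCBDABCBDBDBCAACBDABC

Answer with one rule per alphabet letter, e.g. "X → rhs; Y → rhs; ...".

  step 1 ⇒ step 2: ACABC ⇒ BD·BC·BD·A·BC
    A ↦ BD
    B ↦ A
    C ↦ BC
  step 0 ⇒ step 1: DBC ⇒ AC·A·BC
    D ↦ AC

A->BD, B->A, C->BC, D->AC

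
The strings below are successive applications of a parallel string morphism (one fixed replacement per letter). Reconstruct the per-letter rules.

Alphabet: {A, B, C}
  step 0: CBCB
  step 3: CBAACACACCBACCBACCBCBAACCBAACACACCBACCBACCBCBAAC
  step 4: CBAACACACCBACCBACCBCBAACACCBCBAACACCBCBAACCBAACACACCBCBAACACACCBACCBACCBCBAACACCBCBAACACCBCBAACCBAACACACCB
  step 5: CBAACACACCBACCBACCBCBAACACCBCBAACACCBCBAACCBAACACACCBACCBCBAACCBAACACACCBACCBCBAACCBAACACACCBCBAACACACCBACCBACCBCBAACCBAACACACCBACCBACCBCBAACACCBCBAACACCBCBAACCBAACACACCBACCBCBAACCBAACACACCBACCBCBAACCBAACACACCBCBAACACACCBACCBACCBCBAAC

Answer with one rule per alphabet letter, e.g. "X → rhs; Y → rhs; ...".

A->AC, B->AAC, C->CB

  step 4 ⇒ step 5: CBAACACACCBACCBACCBCBAACACCBCBAACACCBCBAACCBAACACACCBCBAACACACCBACCBACCBCBAACACCBCBAACACCBCBAACCBAACACACCB ⇒ CB·AAC·AC·AC·CB·AC·CB·AC·CB·CB·AAC·AC·CB·CB·AAC·AC·CB·CB·AAC·CB·AAC·AC·AC·CB·AC·CB·CB·AAC·CB·AAC·AC·AC·CB·AC·CB·CB·AAC·CB·AAC·AC·AC·CB·CB·AAC·AC·AC·CB·AC·CB·AC·CB·CB·AAC·CB·AAC·AC·AC·CB·AC·CB·AC·CB·CB·AAC·AC·CB·CB·AAC·AC·CB·CB·AAC·CB·AAC·AC·AC·CB·AC·CB·CB·AAC·CB·AAC·AC·AC·CB·AC·CB·CB·AAC·CB·AAC·AC·AC·CB·CB·AAC·AC·AC·CB·AC·CB·AC·CB·CB·AAC
    A ↦ AC
    B ↦ AAC
    C ↦ CB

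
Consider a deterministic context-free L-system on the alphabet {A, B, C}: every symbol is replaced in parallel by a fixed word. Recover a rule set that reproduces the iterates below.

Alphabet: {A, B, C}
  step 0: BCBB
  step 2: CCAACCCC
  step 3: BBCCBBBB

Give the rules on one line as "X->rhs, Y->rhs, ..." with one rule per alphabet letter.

  step 2 ⇒ step 3: CCAACCCC ⇒ B·B·C·C·B·B·B·B
    A ↦ C
    C ↦ B
    B ↦ AA  (constrained at step 0)

A->C, B->AA, C->B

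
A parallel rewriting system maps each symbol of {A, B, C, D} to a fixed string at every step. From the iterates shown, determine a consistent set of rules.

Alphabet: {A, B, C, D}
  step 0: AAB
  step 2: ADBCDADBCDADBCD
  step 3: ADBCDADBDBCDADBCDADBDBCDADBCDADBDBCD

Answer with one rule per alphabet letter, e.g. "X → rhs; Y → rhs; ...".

  step 2 ⇒ step 3: ADBCDADBCDADBCD ⇒ AD·BCD·AD·BD·BCD·AD·BCD·AD·BD·BCD·AD·BCD·AD·BD·BCD
    A ↦ AD
    B ↦ AD
    C ↦ BD
    D ↦ BCD

A->AD, B->AD, C->BD, D->BCD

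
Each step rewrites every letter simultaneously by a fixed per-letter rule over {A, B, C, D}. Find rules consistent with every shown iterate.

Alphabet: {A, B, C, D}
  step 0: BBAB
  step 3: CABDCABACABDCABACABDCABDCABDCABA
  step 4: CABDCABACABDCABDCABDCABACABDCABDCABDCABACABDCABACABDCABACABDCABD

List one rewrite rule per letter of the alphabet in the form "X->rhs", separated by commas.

  step 3 ⇒ step 4: CABDCABACABDCABACABDCABDCABDCABA ⇒ CA·BD·CA·BA·CA·BD·CA·BD·CA·BD·CA·BA·CA·BD·CA·BD·CA·BD·CA·BA·CA·BD·CA·BA·CA·BD·CA·BA·CA·BD·CA·BD
    A ↦ BD
    B ↦ CA
    C ↦ CA
    D ↦ BA

A->BD, B->CA, C->CA, D->BA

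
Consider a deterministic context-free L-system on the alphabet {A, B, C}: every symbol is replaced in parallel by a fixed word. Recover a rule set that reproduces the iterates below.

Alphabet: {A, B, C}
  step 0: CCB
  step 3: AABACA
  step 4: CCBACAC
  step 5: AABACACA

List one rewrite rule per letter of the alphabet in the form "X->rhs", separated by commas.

A->C, B->BA, C->A

  step 4 ⇒ step 5: CCBACAC ⇒ A·A·BA·C·A·C·A
    A ↦ C
    B ↦ BA
    C ↦ A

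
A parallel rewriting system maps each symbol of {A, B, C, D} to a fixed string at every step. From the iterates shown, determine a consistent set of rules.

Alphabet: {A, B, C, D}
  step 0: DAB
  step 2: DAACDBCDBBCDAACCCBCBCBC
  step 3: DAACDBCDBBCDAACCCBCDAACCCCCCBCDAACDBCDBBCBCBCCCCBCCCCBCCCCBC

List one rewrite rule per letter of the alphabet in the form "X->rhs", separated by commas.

A->CDB, B->CCC, C->BC, D->DAA

  step 2 ⇒ step 3: DAACDBCDBBCDAACCCBCBCBC ⇒ DAA·CDB·CDB·BC·DAA·CCC·BC·DAA·CCC·CCC·BC·DAA·CDB·CDB·BC·BC·BC·CCC·BC·CCC·BC·CCC·BC
    A ↦ CDB
    B ↦ CCC
    C ↦ BC
    D ↦ DAA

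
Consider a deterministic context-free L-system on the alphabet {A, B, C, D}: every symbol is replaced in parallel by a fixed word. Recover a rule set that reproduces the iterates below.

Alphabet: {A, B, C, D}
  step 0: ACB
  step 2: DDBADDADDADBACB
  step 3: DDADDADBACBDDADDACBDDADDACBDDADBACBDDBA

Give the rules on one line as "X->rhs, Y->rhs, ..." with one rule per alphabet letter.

  step 2 ⇒ step 3: DDBADDADDADBACB ⇒ DDA·DDA·DBA·CB·DDA·DDA·CB·DDA·DDA·CB·DDA·DBA·CB·D·DBA
    A ↦ CB
    B ↦ DBA
    C ↦ D
    D ↦ DDA

A->CB, B->DBA, C->D, D->DDA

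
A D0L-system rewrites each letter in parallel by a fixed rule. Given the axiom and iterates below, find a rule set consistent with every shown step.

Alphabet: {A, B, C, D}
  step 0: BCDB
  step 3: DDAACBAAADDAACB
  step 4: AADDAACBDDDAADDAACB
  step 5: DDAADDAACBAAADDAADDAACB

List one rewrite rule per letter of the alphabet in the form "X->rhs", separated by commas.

A->D, B->CB, C->AA, D->A

  step 4 ⇒ step 5: AADDAACBDDDAADDAACB ⇒ D·D·A·A·D·D·AA·CB·A·A·A·D·D·A·A·D·D·AA·CB
    A ↦ D
    B ↦ CB
    C ↦ AA
    D ↦ A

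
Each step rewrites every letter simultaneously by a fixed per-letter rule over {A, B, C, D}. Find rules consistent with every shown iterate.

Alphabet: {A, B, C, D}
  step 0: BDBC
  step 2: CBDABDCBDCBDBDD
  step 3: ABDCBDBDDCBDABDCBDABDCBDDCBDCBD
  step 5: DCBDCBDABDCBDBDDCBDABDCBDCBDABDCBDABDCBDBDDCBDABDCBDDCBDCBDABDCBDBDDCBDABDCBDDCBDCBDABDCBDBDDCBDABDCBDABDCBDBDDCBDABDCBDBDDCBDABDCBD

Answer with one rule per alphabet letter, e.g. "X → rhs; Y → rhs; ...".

  step 2 ⇒ step 3: CBDABDCBDCBDBDD ⇒ AB·D·CBD·BD·D·CBD·AB·D·CBD·AB·D·CBD·D·CBD·CBD
    A ↦ BD
    B ↦ D
    C ↦ AB
    D ↦ CBD

A->BD, B->D, C->AB, D->CBD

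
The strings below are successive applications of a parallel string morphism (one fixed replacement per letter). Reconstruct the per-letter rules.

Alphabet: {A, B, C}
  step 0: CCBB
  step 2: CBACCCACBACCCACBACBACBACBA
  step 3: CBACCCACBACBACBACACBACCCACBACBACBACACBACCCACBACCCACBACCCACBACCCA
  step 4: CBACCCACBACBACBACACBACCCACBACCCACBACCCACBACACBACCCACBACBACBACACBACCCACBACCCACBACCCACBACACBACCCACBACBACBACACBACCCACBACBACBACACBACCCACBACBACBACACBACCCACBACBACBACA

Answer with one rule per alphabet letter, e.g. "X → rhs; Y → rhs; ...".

A->CA, B->CC, C->CBA

  step 3 ⇒ step 4: CBACCCACBACBACBACACBACCCACBACBACBACACBACCCACBACCCACBACCCACBACCCA ⇒ CBA·CC·CA·CBA·CBA·CBA·CA·CBA·CC·CA·CBA·CC·CA·CBA·CC·CA·CBA·CA·CBA·CC·CA·CBA·CBA·CBA·CA·CBA·CC·CA·CBA·CC·CA·CBA·CC·CA·CBA·CA·CBA·CC·CA·CBA·CBA·CBA·CA·CBA·CC·CA·CBA·CBA·CBA·CA·CBA·CC·CA·CBA·CBA·CBA·CA·CBA·CC·CA·CBA·CBA·CBA·CA
    A ↦ CA
    B ↦ CC
    C ↦ CBA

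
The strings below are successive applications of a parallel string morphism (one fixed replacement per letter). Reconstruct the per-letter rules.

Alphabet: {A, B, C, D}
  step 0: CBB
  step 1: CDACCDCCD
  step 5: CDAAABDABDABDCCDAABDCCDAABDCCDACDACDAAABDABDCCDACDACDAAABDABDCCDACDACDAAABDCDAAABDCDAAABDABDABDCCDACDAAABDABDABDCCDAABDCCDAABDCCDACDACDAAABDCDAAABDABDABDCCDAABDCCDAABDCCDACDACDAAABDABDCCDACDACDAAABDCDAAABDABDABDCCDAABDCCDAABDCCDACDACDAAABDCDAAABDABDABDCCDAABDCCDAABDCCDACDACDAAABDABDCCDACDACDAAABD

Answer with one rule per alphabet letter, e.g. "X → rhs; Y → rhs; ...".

  step 0 ⇒ step 1: CBB ⇒ CDA·CCD·CCD
    B ↦ CCD
    C ↦ CDA
    A ↦ ABD  (constrained at step 1)
    D ↦ A  (constrained at step 1)

A->ABD, B->CCD, C->CDA, D->A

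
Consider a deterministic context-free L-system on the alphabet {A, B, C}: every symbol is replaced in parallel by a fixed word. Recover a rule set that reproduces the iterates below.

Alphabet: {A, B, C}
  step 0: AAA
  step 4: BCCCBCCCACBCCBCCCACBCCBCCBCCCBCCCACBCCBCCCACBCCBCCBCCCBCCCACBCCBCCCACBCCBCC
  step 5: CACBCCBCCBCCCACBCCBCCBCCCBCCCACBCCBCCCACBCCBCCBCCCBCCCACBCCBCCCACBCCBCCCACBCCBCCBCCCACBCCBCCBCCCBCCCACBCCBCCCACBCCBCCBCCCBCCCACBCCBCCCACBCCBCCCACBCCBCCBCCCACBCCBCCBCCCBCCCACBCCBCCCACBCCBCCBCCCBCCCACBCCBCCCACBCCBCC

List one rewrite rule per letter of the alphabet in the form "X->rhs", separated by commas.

A->C, B->CAC, C->BCC

  step 4 ⇒ step 5: BCCCBCCCACBCCBCCCACBCCBCCBCCCBCCCACBCCBCCCACBCCBCCBCCCBCCCACBCCBCCCACBCCBCC ⇒ CAC·BCC·BCC·BCC·CAC·BCC·BCC·BCC·C·BCC·CAC·BCC·BCC·CAC·BCC·BCC·BCC·C·BCC·CAC·BCC·BCC·CAC·BCC·BCC·CAC·BCC·BCC·BCC·CAC·BCC·BCC·BCC·C·BCC·CAC·BCC·BCC·CAC·BCC·BCC·BCC·C·BCC·CAC·BCC·BCC·CAC·BCC·BCC·CAC·BCC·BCC·BCC·CAC·BCC·BCC·BCC·C·BCC·CAC·BCC·BCC·CAC·BCC·BCC·BCC·C·BCC·CAC·BCC·BCC·CAC·BCC·BCC
    A ↦ C
    B ↦ CAC
    C ↦ BCC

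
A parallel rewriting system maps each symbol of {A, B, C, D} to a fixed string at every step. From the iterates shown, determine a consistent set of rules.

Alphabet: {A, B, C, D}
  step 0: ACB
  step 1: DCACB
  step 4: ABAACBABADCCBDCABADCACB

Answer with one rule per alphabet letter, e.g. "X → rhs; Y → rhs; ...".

A->DC, B->CB, C->A, D->AB

  step 0 ⇒ step 1: ACB ⇒ DC·A·CB
    A ↦ DC
    B ↦ CB
    C ↦ A
    D ↦ AB  (constrained at step 1)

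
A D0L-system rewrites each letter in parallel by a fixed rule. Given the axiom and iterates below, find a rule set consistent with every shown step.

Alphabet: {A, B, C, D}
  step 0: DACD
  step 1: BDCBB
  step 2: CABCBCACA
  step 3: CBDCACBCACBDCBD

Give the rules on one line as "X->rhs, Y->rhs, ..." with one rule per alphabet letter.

A->D, B->CA, C->CB, D->B

  step 2 ⇒ step 3: CABCBCACA ⇒ CB·D·CA·CB·CA·CB·D·CB·D
    A ↦ D
    B ↦ CA
    C ↦ CB
  step 0 ⇒ step 1: DACD ⇒ B·D·CB·B
    D ↦ B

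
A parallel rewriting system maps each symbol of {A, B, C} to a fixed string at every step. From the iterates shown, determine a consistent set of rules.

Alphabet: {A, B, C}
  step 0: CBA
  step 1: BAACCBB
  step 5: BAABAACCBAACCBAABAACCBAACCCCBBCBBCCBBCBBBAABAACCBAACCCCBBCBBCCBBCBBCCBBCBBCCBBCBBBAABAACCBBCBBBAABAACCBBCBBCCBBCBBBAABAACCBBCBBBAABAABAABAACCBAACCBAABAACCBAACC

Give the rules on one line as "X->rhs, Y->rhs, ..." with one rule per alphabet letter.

  step 0 ⇒ step 1: CBA ⇒ BAA·C·CBB
    A ↦ CBB
    B ↦ C
    C ↦ BAA

A->CBB, B->C, C->BAA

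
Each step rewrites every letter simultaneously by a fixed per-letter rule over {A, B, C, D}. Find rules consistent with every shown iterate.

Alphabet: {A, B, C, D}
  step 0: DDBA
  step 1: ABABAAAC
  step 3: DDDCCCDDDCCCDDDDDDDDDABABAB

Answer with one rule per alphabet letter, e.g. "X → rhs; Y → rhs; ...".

A->C, B->AAA, C->DDD, D->AB

  step 0 ⇒ step 1: DDBA ⇒ AB·AB·AAA·C
    A ↦ C
    B ↦ AAA
    D ↦ AB
    C ↦ DDD  (constrained at step 1)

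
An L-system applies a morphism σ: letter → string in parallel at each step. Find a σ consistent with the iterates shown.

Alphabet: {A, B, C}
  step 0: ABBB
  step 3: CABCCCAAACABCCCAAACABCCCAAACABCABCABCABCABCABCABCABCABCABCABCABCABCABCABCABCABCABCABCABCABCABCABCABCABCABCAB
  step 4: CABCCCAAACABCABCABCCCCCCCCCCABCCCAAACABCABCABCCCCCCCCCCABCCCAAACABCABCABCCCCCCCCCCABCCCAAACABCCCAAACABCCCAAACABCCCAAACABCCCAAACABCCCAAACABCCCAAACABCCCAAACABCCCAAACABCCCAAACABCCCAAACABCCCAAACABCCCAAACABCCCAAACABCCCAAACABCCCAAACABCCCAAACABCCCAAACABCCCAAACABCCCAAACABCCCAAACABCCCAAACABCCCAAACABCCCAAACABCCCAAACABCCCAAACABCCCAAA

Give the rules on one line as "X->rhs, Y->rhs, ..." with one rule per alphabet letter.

  step 3 ⇒ step 4: CABCCCAAACABCCCAAACABCCCAAACABCABCABCABCABCABCABCABCABCABCABCABCABCABCABCABCABCABCABCABCABCABCABCABCABCABCAB ⇒ CAB·CCC·AAA·CAB·CAB·CAB·CCC·CCC·CCC·CAB·CCC·AAA·CAB·CAB·CAB·CCC·CCC·CCC·CAB·CCC·AAA·CAB·CAB·CAB·CCC·CCC·CCC·CAB·CCC·AAA·CAB·CCC·AAA·CAB·CCC·AAA·CAB·CCC·AAA·CAB·CCC·AAA·CAB·CCC·AAA·CAB·CCC·AAA·CAB·CCC·AAA·CAB·CCC·AAA·CAB·CCC·AAA·CAB·CCC·AAA·CAB·CCC·AAA·CAB·CCC·AAA·CAB·CCC·AAA·CAB·CCC·AAA·CAB·CCC·AAA·CAB·CCC·AAA·CAB·CCC·AAA·CAB·CCC·AAA·CAB·CCC·AAA·CAB·CCC·AAA·CAB·CCC·AAA·CAB·CCC·AAA·CAB·CCC·AAA·CAB·CCC·AAA·CAB·CCC·AAA·CAB·CCC·AAA
    A ↦ CCC
    B ↦ AAA
    C ↦ CAB

A->CCC, B->AAA, C->CAB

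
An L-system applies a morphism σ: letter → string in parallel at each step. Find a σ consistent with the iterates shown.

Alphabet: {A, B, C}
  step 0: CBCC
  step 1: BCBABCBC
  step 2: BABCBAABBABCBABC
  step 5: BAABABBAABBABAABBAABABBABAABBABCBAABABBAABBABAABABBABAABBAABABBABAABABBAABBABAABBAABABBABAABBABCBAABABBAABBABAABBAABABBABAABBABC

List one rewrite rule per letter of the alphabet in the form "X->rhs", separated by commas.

  step 1 ⇒ step 2: BCBABCBC ⇒ BA·BC·BA·AB·BA·BC·BA·BC
    A ↦ AB
    B ↦ BA
    C ↦ BC

A->AB, B->BA, C->BC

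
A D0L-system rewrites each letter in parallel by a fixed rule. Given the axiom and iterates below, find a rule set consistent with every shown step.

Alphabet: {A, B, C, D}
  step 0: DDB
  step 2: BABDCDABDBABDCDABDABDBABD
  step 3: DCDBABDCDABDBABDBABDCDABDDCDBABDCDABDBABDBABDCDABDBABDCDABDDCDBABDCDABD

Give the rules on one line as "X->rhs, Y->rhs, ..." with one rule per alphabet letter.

A->BAB, B->DCD, C->B, D->ABD

  step 2 ⇒ step 3: BABDCDABDBABDCDABDABDBABD ⇒ DCD·BAB·DCD·ABD·B·ABD·BAB·DCD·ABD·DCD·BAB·DCD·ABD·B·ABD·BAB·DCD·ABD·BAB·DCD·ABD·DCD·BAB·DCD·ABD
    A ↦ BAB
    B ↦ DCD
    C ↦ B
    D ↦ ABD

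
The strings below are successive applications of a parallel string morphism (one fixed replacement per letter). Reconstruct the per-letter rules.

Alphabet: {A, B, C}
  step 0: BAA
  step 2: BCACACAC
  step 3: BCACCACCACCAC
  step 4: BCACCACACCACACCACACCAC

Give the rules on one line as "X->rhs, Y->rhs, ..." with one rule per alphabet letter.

A->C, B->BC, C->AC

  step 3 ⇒ step 4: BCACCACCACCAC ⇒ BC·AC·C·AC·AC·C·AC·AC·C·AC·AC·C·AC
    A ↦ C
    B ↦ BC
    C ↦ AC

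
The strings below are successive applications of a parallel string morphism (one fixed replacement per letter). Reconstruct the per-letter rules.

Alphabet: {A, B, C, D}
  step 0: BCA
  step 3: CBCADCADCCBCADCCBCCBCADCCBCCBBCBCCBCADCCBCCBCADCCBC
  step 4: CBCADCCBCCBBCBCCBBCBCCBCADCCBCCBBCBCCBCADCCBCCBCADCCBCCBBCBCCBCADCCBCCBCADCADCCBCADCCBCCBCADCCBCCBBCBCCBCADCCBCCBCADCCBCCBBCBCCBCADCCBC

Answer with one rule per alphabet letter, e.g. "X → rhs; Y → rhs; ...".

  step 3 ⇒ step 4: CBCADCADCCBCADCCBCCBCADCCBCCBBCBCCBCADCCBCCBCADCCBC ⇒ CBC·ADC·CBC·C·BB·CBC·C·BB·CBC·CBC·ADC·CBC·C·BB·CBC·CBC·ADC·CBC·CBC·ADC·CBC·C·BB·CBC·CBC·ADC·CBC·CBC·ADC·ADC·CBC·ADC·CBC·CBC·ADC·CBC·C·BB·CBC·CBC·ADC·CBC·CBC·ADC·CBC·C·BB·CBC·CBC·ADC·CBC
    A ↦ C
    B ↦ ADC
    C ↦ CBC
    D ↦ BB

A->C, B->ADC, C->CBC, D->BB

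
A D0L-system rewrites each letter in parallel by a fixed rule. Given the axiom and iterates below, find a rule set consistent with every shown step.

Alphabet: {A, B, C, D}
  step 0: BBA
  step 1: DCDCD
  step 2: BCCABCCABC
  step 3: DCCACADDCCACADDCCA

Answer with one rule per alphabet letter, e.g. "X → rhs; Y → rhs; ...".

A->D, B->DC, C->CA, D->BC

  step 2 ⇒ step 3: BCCABCCABC ⇒ DC·CA·CA·D·DC·CA·CA·D·DC·CA
    A ↦ D
    B ↦ DC
    C ↦ CA
  step 1 ⇒ step 2: DCDCD ⇒ BC·CA·BC·CA·BC
    D ↦ BC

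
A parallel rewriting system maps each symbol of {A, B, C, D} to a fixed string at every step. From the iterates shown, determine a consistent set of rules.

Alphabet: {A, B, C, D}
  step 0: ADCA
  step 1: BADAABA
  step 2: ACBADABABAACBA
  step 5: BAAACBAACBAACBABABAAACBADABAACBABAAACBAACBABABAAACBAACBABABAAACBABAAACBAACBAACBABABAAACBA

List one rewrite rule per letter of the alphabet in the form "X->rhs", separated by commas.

  step 1 ⇒ step 2: BADAABA ⇒ AC·BA·DA·BA·BA·AC·BA
    A ↦ BA
    B ↦ AC
    D ↦ DA
  step 0 ⇒ step 1: ADCA ⇒ BA·DA·A·BA
    C ↦ A

A->BA, B->AC, C->A, D->DA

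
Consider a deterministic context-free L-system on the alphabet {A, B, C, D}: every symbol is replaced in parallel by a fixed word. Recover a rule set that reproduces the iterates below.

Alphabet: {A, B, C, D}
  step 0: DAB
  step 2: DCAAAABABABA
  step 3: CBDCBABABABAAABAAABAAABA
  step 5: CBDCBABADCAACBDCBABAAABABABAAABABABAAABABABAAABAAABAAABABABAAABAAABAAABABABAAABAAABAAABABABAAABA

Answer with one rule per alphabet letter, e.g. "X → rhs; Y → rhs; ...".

  step 2 ⇒ step 3: DCAAAABABABA ⇒ CB·DC·BA·BA·BA·BA·AA·BA·AA·BA·AA·BA
    A ↦ BA
    B ↦ AA
    C ↦ DC
    D ↦ CB

A->BA, B->AA, C->DC, D->CB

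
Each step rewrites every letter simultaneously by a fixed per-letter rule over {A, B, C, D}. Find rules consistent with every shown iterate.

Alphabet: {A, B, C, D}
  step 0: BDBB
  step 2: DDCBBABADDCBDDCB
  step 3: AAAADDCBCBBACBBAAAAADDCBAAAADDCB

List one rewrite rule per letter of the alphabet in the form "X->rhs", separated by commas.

A->BA, B->CB, C->DD, D->AA

  step 2 ⇒ step 3: DDCBBABADDCBDDCB ⇒ AA·AA·DD·CB·CB·BA·CB·BA·AA·AA·DD·CB·AA·AA·DD·CB
    A ↦ BA
    B ↦ CB
    C ↦ DD
    D ↦ AA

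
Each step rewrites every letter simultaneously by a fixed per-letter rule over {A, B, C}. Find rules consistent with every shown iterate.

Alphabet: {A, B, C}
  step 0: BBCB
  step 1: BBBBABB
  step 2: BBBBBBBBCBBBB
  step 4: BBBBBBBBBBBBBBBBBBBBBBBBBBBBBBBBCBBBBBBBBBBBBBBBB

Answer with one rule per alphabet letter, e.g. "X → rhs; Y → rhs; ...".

A->C, B->BB, C->A

  step 1 ⇒ step 2: BBBBABB ⇒ BB·BB·BB·BB·C·BB·BB
    A ↦ C
    B ↦ BB
  step 0 ⇒ step 1: BBCB ⇒ BB·BB·A·BB
    C ↦ A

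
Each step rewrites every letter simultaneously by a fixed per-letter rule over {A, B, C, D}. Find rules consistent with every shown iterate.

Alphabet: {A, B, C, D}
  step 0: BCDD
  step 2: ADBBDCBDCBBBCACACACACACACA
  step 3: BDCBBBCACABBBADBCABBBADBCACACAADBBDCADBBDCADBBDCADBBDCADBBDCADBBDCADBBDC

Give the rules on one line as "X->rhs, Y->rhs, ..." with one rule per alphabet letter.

A->BDC, B->CA, C->ADB, D->BBB

  step 2 ⇒ step 3: ADBBDCBDCBBBCACACACACACACA ⇒ BDC·BBB·CA·CA·BBB·ADB·CA·BBB·ADB·CA·CA·CA·ADB·BDC·ADB·BDC·ADB·BDC·ADB·BDC·ADB·BDC·ADB·BDC·ADB·BDC
    A ↦ BDC
    B ↦ CA
    C ↦ ADB
    D ↦ BBB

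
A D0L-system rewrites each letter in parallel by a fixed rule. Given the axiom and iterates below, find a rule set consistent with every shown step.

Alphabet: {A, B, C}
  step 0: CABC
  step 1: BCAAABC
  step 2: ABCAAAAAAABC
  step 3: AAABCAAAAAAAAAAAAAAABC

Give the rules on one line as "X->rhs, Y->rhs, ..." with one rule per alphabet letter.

  step 2 ⇒ step 3: ABCAAAAAAABC ⇒ AA·A·BC·AA·AA·AA·AA·AA·AA·AA·A·BC
    A ↦ AA
    B ↦ A
    C ↦ BC

A->AA, B->A, C->BC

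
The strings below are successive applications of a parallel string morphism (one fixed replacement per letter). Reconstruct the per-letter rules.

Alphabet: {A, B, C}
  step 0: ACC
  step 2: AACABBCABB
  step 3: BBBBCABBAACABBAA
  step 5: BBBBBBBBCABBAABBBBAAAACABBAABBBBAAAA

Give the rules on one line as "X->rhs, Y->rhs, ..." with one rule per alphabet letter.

  step 2 ⇒ step 3: AACABBCABB ⇒ BB·BB·CA·BB·A·A·CA·BB·A·A
    A ↦ BB
    B ↦ A
    C ↦ CA

A->BB, B->A, C->CA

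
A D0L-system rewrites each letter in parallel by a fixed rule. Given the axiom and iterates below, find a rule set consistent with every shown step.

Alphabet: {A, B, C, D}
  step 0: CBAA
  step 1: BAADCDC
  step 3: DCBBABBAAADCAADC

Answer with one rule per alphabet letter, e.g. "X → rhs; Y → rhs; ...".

A->DC, B->A, C->BA, D->B

  step 0 ⇒ step 1: CBAA ⇒ BA·A·DC·DC
    A ↦ DC
    B ↦ A
    C ↦ BA
    D ↦ B  (constrained at step 1)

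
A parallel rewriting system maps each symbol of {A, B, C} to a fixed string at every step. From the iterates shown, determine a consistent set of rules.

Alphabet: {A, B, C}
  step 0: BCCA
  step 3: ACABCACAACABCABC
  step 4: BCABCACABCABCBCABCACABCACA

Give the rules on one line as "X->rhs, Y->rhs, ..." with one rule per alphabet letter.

A->BC, B->AC, C->A

  step 3 ⇒ step 4: ACABCACAACABCABC ⇒ BC·A·BC·AC·A·BC·A·BC·BC·A·BC·AC·A·BC·AC·A
    A ↦ BC
    B ↦ AC
    C ↦ A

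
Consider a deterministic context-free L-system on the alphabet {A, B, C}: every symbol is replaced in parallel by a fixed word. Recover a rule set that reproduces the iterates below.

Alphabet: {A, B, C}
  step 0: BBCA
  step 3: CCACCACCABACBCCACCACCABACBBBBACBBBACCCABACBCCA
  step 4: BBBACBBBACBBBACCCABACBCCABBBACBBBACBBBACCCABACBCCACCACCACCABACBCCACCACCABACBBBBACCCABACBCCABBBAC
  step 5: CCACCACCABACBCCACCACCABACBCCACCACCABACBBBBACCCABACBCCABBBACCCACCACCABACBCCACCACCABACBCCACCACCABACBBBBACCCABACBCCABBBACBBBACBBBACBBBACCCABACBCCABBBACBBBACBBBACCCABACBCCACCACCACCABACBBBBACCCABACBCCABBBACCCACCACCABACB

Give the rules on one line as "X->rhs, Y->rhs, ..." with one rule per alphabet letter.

A->BAC, B->CCA, C->B

  step 4 ⇒ step 5: BBBACBBBACBBBACCCABACBCCABBBACBBBACBBBACCCABACBCCACCACCACCABACBCCACCACCABACBBBBACCCABACBCCABBBAC ⇒ CCA·CCA·CCA·BAC·B·CCA·CCA·CCA·BAC·B·CCA·CCA·CCA·BAC·B·B·B·BAC·CCA·BAC·B·CCA·B·B·BAC·CCA·CCA·CCA·BAC·B·CCA·CCA·CCA·BAC·B·CCA·CCA·CCA·BAC·B·B·B·BAC·CCA·BAC·B·CCA·B·B·BAC·B·B·BAC·B·B·BAC·B·B·BAC·CCA·BAC·B·CCA·B·B·BAC·B·B·BAC·B·B·BAC·CCA·BAC·B·CCA·CCA·CCA·CCA·BAC·B·B·B·BAC·CCA·BAC·B·CCA·B·B·BAC·CCA·CCA·CCA·BAC·B
    A ↦ BAC
    B ↦ CCA
    C ↦ B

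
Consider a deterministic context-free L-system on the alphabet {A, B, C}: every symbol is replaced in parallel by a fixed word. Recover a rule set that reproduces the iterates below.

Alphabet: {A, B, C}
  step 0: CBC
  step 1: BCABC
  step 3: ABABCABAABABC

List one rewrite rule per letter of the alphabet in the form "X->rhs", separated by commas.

  step 0 ⇒ step 1: CBC ⇒ BC·A·BC
    B ↦ A
    C ↦ BC
    A ↦ AB  (constrained at step 1)

A->AB, B->A, C->BC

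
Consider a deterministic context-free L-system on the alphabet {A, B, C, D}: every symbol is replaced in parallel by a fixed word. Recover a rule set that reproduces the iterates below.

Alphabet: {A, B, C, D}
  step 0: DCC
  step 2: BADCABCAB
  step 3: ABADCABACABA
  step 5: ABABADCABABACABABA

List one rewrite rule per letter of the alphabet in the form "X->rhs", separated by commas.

A->B, B->A, C->CA, D->AD

  step 2 ⇒ step 3: BADCABCAB ⇒ A·B·AD·CA·B·A·CA·B·A
    A ↦ B
    B ↦ A
    C ↦ CA
    D ↦ AD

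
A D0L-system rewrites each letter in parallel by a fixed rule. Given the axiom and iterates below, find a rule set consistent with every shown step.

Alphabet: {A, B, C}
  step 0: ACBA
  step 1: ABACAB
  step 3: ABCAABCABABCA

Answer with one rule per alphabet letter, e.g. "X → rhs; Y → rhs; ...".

  step 0 ⇒ step 1: ACBA ⇒ AB·A·C·AB
    A ↦ AB
    B ↦ C
    C ↦ A

A->AB, B->C, C->A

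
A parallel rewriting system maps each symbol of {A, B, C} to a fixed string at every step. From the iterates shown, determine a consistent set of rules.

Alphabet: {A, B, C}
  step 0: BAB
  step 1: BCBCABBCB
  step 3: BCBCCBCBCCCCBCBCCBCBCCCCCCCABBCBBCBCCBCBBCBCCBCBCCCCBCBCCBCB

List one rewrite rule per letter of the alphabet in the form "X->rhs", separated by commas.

  step 0 ⇒ step 1: BAB ⇒ BCB·CAB·BCB
    A ↦ CAB
    B ↦ BCB
    C ↦ CC  (constrained at step 1)

A->CAB, B->BCB, C->CC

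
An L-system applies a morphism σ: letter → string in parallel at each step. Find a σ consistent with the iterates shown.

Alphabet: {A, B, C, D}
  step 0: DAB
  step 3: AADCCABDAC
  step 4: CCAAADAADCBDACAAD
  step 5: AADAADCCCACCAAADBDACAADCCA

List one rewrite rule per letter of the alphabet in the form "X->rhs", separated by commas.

  step 4 ⇒ step 5: CCAAADAADCBDACAAD ⇒ AAD·AAD·C·C·C·A·C·C·A·AAD·BD·A·C·AAD·C·C·A
    A ↦ C
    B ↦ BD
    C ↦ AAD
    D ↦ A

A->C, B->BD, C->AAD, D->A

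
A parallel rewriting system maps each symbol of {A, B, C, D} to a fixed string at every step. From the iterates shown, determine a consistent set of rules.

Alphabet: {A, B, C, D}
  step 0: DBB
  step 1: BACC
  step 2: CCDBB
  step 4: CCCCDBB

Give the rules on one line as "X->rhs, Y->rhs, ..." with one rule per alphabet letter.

A->CD, B->C, C->B, D->BA

  step 1 ⇒ step 2: BACC ⇒ C·CD·B·B
    A ↦ CD
    B ↦ C
    C ↦ B
  step 0 ⇒ step 1: DBB ⇒ BA·C·C
    D ↦ BA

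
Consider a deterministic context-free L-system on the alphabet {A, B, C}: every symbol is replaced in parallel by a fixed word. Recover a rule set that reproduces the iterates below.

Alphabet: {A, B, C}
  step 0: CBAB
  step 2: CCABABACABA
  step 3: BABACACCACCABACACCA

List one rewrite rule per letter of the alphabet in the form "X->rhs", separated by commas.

  step 2 ⇒ step 3: CCABABACABA ⇒ BA·BA·CA·C·CA·C·CA·BA·CA·C·CA
    A ↦ CA
    B ↦ C
    C ↦ BA

A->CA, B->C, C->BA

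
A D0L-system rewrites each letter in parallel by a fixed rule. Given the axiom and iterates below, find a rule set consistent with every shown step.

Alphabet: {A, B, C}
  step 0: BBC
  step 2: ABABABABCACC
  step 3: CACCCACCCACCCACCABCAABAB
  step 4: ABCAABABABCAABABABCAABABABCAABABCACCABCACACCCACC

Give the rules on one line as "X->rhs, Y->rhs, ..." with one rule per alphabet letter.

A->CA, B->CC, C->AB

  step 3 ⇒ step 4: CACCCACCCACCCACCABCAABAB ⇒ AB·CA·AB·AB·AB·CA·AB·AB·AB·CA·AB·AB·AB·CA·AB·AB·CA·CC·AB·CA·CA·CC·CA·CC
    A ↦ CA
    B ↦ CC
    C ↦ AB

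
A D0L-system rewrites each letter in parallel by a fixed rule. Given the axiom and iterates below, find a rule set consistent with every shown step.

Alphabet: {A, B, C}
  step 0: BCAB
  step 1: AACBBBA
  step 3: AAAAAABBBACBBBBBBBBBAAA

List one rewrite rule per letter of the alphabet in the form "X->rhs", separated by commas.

A->BBB, B->A, C->AC

  step 0 ⇒ step 1: BCAB ⇒ A·AC·BBB·A
    A ↦ BBB
    B ↦ A
    C ↦ AC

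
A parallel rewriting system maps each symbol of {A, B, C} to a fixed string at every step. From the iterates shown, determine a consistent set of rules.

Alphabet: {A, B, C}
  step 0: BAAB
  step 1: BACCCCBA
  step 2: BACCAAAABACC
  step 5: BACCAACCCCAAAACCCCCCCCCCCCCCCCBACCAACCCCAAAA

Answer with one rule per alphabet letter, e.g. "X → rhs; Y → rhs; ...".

A->CC, B->BA, C->A

  step 1 ⇒ step 2: BACCCCBA ⇒ BA·CC·A·A·A·A·BA·CC
    A ↦ CC
    B ↦ BA
    C ↦ A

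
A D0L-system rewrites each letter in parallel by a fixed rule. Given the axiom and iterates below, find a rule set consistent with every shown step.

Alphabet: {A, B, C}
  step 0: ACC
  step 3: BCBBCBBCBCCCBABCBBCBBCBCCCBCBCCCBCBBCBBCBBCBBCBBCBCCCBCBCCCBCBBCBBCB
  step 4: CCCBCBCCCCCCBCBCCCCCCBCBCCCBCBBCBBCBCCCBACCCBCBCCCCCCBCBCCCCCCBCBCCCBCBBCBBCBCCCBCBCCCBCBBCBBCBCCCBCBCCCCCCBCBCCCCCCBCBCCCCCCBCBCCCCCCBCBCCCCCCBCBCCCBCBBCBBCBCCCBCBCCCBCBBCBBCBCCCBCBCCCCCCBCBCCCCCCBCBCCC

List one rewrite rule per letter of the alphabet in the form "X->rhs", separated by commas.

A->BA, B->CCC, C->BCB

  step 3 ⇒ step 4: BCBBCBBCBCCCBABCBBCBBCBCCCBCBCCCBCBBCBBCBBCBBCBBCBCCCBCBCCCBCBBCBBCB ⇒ CCC·BCB·CCC·CCC·BCB·CCC·CCC·BCB·CCC·BCB·BCB·BCB·CCC·BA·CCC·BCB·CCC·CCC·BCB·CCC·CCC·BCB·CCC·BCB·BCB·BCB·CCC·BCB·CCC·BCB·BCB·BCB·CCC·BCB·CCC·CCC·BCB·CCC·CCC·BCB·CCC·CCC·BCB·CCC·CCC·BCB·CCC·CCC·BCB·CCC·BCB·BCB·BCB·CCC·BCB·CCC·BCB·BCB·BCB·CCC·BCB·CCC·CCC·BCB·CCC·CCC·BCB·CCC
    A ↦ BA
    B ↦ CCC
    C ↦ BCB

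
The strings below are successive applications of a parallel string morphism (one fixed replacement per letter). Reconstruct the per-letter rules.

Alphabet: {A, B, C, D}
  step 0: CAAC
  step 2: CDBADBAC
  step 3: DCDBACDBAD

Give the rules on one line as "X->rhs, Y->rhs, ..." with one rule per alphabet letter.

  step 2 ⇒ step 3: CDBADBAC ⇒ D·C·D·BA·C·D·BA·D
    A ↦ BA
    B ↦ D
    C ↦ D
    D ↦ C

A->BA, B->D, C->D, D->C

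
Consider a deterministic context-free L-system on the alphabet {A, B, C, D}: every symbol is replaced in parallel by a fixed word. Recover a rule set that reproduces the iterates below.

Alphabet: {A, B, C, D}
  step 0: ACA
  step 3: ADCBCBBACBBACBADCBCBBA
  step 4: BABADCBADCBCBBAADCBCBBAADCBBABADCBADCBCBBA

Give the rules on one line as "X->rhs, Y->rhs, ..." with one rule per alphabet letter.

  step 3 ⇒ step 4: ADCBCBBACBBACBADCBCBBA ⇒ BA·B·AD·CB·AD·CB·CB·BA·AD·CB·CB·BA·AD·CB·BA·B·AD·CB·AD·CB·CB·BA
    A ↦ BA
    B ↦ CB
    C ↦ AD
    D ↦ B

A->BA, B->CB, C->AD, D->B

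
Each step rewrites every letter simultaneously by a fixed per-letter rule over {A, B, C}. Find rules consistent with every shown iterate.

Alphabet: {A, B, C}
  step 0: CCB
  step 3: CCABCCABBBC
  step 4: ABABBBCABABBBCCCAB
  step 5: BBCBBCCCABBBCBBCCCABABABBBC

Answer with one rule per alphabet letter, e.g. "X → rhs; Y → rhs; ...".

A->BB, B->C, C->AB

  step 4 ⇒ step 5: ABABBBCABABBBCCCAB ⇒ BB·C·BB·C·C·C·AB·BB·C·BB·C·C·C·AB·AB·AB·BB·C
    A ↦ BB
    B ↦ C
    C ↦ AB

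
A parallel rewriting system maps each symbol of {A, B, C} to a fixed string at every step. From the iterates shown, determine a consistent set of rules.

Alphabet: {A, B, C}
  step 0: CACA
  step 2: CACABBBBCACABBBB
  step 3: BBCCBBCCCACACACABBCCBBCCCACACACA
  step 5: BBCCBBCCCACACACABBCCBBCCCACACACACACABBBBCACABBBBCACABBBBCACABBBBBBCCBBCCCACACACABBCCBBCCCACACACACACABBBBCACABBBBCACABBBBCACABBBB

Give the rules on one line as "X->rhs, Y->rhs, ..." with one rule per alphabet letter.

A->CC, B->CA, C->BB

  step 2 ⇒ step 3: CACABBBBCACABBBB ⇒ BB·CC·BB·CC·CA·CA·CA·CA·BB·CC·BB·CC·CA·CA·CA·CA
    A ↦ CC
    B ↦ CA
    C ↦ BB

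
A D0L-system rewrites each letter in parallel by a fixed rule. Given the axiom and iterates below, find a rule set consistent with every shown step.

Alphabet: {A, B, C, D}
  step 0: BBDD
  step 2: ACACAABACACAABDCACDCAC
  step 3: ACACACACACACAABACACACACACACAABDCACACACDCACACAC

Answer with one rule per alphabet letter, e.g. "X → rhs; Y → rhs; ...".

A->AC, B->AAB, C->AC, D->DC

  step 2 ⇒ step 3: ACACAABACACAABDCACDCAC ⇒ AC·AC·AC·AC·AC·AC·AAB·AC·AC·AC·AC·AC·AC·AAB·DC·AC·AC·AC·DC·AC·AC·AC
    A ↦ AC
    B ↦ AAB
    C ↦ AC
    D ↦ DC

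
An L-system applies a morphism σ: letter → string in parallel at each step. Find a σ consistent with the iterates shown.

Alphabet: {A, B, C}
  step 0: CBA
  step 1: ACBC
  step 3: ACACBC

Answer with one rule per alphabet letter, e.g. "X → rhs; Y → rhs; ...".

A->C, B->CB, C->A

  step 0 ⇒ step 1: CBA ⇒ A·CB·C
    A ↦ C
    B ↦ CB
    C ↦ A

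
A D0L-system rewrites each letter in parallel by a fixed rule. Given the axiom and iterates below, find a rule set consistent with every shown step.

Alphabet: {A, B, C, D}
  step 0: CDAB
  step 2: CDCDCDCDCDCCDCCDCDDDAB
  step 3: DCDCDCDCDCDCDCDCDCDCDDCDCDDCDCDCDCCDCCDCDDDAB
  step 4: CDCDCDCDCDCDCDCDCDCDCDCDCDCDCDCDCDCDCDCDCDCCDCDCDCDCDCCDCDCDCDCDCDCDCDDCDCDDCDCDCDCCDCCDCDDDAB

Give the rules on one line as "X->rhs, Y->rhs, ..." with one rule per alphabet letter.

  step 3 ⇒ step 4: DCDCDCDCDCDCDCDCDCDCDDCDCDDCDCDCDCCDCCDCDDDAB ⇒ CDC·D·CDC·D·CDC·D·CDC·D·CDC·D·CDC·D·CDC·D·CDC·D·CDC·D·CDC·D·CDC·CDC·D·CDC·D·CDC·CDC·D·CDC·D·CDC·D·CDC·D·D·CDC·D·D·CDC·D·CDC·CDC·CDC·DDD·AB
    A ↦ DDD
    B ↦ AB
    C ↦ D
    D ↦ CDC

A->DDD, B->AB, C->D, D->CDC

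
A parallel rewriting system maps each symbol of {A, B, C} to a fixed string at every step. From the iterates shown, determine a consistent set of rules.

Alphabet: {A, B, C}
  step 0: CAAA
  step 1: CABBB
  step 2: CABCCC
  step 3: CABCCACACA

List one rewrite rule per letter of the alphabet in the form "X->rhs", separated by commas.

  step 2 ⇒ step 3: CABCCC ⇒ CA·B·C·CA·CA·CA
    A ↦ B
    B ↦ C
    C ↦ CA

A->B, B->C, C->CA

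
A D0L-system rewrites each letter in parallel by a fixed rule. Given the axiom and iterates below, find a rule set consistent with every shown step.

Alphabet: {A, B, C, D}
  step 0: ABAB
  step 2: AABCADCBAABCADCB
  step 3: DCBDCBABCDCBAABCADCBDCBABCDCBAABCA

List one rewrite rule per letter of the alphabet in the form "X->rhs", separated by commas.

A->DCB, B->A, C->BC, D->AA

  step 2 ⇒ step 3: AABCADCBAABCADCB ⇒ DCB·DCB·A·BC·DCB·AA·BC·A·DCB·DCB·A·BC·DCB·AA·BC·A
    A ↦ DCB
    B ↦ A
    C ↦ BC
    D ↦ AA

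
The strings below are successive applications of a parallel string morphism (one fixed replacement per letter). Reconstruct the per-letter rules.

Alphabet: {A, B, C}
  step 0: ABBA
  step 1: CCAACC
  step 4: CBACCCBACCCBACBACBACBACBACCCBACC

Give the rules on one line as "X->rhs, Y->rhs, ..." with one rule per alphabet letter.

  step 0 ⇒ step 1: ABBA ⇒ CC·A·A·CC
    A ↦ CC
    B ↦ A
    C ↦ CB  (constrained at step 1)

A->CC, B->A, C->CB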